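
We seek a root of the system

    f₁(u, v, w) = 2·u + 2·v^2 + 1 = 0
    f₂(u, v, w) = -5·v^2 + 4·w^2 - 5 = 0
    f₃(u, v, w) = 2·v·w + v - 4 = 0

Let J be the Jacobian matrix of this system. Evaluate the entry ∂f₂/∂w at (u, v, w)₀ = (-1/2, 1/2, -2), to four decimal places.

-16.0000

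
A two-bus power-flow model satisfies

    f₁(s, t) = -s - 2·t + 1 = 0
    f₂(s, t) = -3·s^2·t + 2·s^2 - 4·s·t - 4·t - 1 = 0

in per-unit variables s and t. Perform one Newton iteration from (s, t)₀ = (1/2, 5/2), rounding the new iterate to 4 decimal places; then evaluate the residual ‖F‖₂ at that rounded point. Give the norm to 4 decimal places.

2.6957

At (1/2, 5/2): F = (-4.5000, -17.3750).
Jacobian J = [[-1, -2], [-6·s·t + 4·s - 4·t, -3·s^2 - 4·s - 4]].
At the point, J = [[-1.0000, -2.0000], [-15.5000, -6.7500]] (det J = -24.2500).
Solving J·Δ = −F gives Δ = (-0.1804, -2.1598).
Then the next iterate is (s, t)₁ = (0.3196, 0.3402).
Re-evaluating at (0.3196, 0.3402): F = (0.0000, -2.695672), so ‖F‖₂ = 2.6957.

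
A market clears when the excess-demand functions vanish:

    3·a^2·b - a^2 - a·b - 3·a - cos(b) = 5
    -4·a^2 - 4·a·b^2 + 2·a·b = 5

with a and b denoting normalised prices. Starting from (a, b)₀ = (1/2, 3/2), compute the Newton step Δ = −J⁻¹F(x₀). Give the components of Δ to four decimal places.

At (1/2, 3/2): F = (-6.445737, -9.0000).
Jacobian J = [[6·a·b - 2·a - b - 3, 3·a^2 - a + sin(b)], [-8·a - 4·b^2 + 2·b, -8·a·b + 2·a]].
At the point, J = [[-1.0000, 1.247495], [-10.0000, -5.0000]] (det J = 17.474950).
Solving J·Δ = −F gives Δ = (-2.4868, 3.1735).

(-2.4868, 3.1735)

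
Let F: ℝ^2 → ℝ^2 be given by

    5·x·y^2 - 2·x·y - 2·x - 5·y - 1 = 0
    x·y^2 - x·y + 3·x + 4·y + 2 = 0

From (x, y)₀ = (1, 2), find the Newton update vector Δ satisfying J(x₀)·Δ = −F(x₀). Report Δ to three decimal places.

(5.273, -5.909)

At (1, 2): F = (3.000, 15.000).
Jacobian J = [[5·y^2 - 2·y - 2, 10·x·y - 2·x - 5], [y^2 - y + 3, 2·x·y - x + 4]].
At the point, J = [[14.000, 13.000], [5.000, 7.000]] (det J = 33.000).
Solving J·Δ = −F gives Δ = (5.273, -5.909).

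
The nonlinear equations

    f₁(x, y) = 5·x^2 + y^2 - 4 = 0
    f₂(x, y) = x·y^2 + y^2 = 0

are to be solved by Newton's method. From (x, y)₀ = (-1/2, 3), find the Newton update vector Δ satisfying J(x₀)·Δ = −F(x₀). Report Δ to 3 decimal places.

(-0.120, -1.141)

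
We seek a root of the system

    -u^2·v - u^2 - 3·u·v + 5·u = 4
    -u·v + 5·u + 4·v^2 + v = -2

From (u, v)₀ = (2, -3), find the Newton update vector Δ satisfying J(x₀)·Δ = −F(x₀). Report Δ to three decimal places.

At (2, -3): F = (32.000, 51.000).
Jacobian J = [[-2·u·v - 2·u - 3·v + 5, -u^2 - 3·u], [-v + 5, -u + 8·v + 1]].
At the point, J = [[22.000, -10.000], [8.000, -25.000]] (det J = -470.000).
Solving J·Δ = −F gives Δ = (-0.617, 1.843).

(-0.617, 1.843)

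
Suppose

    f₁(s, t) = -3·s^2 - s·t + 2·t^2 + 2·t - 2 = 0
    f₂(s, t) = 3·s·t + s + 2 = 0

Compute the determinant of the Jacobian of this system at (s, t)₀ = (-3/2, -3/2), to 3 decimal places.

-56.000

J = [[-6·s - t, -s + 4·t + 2], [3·t + 1, 3·s]].
At the point, J = [[10.500, -2.500], [-3.500, -4.500]].
det J = -56.000.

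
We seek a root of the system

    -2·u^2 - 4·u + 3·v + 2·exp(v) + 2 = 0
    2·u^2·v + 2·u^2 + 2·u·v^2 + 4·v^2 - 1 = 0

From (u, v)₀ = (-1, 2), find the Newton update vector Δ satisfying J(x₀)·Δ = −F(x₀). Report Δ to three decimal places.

At (-1, 2): F = (24.77811, 13.000).
Jacobian J = [[-4·u - 4, 2·exp(v) + 3], [4·u·v + 4·u + 2·v^2, 2·u^2 + 4·u·v + 8·v]].
At the point, J = [[0.000, 17.77811], [-4.000, 10.000]] (det J = 71.11245).
Solving J·Δ = −F gives Δ = (-0.234, -1.394).

(-0.234, -1.394)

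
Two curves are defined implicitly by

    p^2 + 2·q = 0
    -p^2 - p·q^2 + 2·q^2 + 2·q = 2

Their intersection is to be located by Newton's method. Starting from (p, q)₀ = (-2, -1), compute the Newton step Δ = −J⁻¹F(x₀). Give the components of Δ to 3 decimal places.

(0.222, -0.556)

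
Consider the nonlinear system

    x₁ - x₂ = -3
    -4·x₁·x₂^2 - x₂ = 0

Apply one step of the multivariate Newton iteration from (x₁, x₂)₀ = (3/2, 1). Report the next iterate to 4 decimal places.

(-1.5882, 1.4118)

At (3/2, 1): F = (3.5000, -7.0000).
Jacobian J = [[1, -1], [-4·x₂^2, -8·x₁·x₂ - 1]].
At the point, J = [[1.0000, -1.0000], [-4.0000, -13.0000]] (det J = -17.0000).
Solving J·Δ = −F gives Δ = (-3.0882, 0.4118).
Then the next iterate is (x₁, x₂)₁ = (-1.5882, 1.4118).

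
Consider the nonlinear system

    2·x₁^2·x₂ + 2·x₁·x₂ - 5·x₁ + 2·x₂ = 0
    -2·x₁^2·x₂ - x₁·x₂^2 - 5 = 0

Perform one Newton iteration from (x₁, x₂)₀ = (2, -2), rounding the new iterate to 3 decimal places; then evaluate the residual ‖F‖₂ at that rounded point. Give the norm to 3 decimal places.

8.806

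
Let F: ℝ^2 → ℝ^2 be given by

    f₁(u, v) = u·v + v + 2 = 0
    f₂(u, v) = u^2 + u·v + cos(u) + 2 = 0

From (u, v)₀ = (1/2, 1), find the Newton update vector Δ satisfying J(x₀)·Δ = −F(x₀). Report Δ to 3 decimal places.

(-2.073, -0.951)

At (1/2, 1): F = (3.500, 3.62758).
Jacobian J = [[v, u + 1], [2·u + v - sin(u), u]].
At the point, J = [[1.000, 1.500], [1.52057, 0.500]] (det J = -1.78086).
Solving J·Δ = −F gives Δ = (-2.073, -0.951).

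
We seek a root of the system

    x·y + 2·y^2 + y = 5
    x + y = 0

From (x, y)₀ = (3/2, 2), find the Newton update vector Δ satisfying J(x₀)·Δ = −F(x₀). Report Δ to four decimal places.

At (3/2, 2): F = (8.0000, 3.5000).
Jacobian J = [[y, x + 4·y + 1], [1, 1]].
At the point, J = [[2.0000, 10.5000], [1.0000, 1.0000]] (det J = -8.5000).
Solving J·Δ = −F gives Δ = (-3.3824, -0.1176).

(-3.3824, -0.1176)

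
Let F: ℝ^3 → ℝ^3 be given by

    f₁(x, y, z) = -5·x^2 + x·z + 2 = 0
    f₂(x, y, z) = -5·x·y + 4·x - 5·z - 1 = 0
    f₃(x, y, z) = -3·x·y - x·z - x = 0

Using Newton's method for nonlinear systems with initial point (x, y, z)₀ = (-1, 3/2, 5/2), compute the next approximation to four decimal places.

(-0.8186, 0.3946, -0.7324)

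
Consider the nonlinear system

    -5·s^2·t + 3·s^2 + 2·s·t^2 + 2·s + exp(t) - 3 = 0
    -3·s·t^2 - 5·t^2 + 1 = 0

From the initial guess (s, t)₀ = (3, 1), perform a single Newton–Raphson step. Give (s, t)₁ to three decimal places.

(4.635, 0.360)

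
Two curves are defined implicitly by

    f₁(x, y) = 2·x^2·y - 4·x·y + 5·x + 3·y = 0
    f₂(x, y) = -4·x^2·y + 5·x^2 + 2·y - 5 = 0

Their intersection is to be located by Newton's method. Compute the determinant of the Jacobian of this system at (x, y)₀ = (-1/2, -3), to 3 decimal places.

J = [[4·x·y - 4·y + 5, 2·x^2 - 4·x + 3], [-8·x·y + 10·x, -4·x^2 + 2]].
At the point, J = [[23.000, 5.500], [-17.000, 1.000]].
det J = 116.500.

116.500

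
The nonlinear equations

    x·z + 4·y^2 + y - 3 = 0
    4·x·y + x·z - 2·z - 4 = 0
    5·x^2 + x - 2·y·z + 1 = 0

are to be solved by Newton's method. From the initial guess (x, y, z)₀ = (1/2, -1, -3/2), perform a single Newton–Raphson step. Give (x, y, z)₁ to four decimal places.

At (1/2, -1, -3/2): F = (-0.7500, -3.7500, -0.2500).
Jacobian J = [[z, 8·y + 1, x], [4·y + z, 4·x, x - 2], [10·x + 1, -2·z, -2·y]].
At the point, J = [[-1.5000, -7.0000, 0.5000], [-5.5000, 2.0000, -1.5000], [6.0000, 3.0000, 2.0000]] (det J = -41.0000).
Solving J·Δ = −F gives Δ = (-1.6311, 0.5427, 4.2043).
Then the next iterate is (x, y, z)₁ = (-1.1311, -0.4573, 2.7043).

(-1.1311, -0.4573, 2.7043)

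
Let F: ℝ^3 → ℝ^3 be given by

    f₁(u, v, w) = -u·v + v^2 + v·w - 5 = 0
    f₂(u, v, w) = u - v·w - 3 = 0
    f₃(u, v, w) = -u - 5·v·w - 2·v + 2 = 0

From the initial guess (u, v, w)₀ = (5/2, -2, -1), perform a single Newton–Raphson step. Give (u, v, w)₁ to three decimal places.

(3.211, -1.133, -0.539)

At (5/2, -2, -1): F = (6.000, -2.500, -6.500).
Jacobian J = [[-v, -u + 2·v + w, v], [1, -w, -v], [-1, -5·w - 2, -5·v]].
At the point, J = [[2.000, -7.500, -2.000], [1.000, 1.000, 2.000], [-1.000, 3.000, 10.000]] (det J = 90.000).
Solving J·Δ = −F gives Δ = (0.711, 0.867, 0.461).
Then the next iterate is (u, v, w)₁ = (3.211, -1.133, -0.539).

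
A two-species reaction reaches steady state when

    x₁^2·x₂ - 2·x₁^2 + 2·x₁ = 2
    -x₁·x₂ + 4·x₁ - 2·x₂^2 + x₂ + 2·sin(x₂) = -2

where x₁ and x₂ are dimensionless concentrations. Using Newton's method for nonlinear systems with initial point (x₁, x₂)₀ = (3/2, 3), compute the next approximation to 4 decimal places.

(1.2077, 2.2051)

At (3/2, 3): F = (3.2500, -11.217760).
Jacobian J = [[2·x₁·x₂ - 4·x₁ + 2, x₁^2], [-x₂ + 4, -x₁ - 4·x₂ + 2·cos(x₂) + 1]].
At the point, J = [[5.0000, 2.2500], [1.0000, -14.479985]] (det J = -74.649925).
Solving J·Δ = −F gives Δ = (-0.2923, -0.7949).
Then the next iterate is (x₁, x₂)₁ = (1.2077, 2.2051).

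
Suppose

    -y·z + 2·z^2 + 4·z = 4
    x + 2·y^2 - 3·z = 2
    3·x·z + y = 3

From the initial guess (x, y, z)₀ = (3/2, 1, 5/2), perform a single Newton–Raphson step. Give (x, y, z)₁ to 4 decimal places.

At (3/2, 1, 5/2): F = (16.0000, -6.0000, 9.2500).
Jacobian J = [[0, -z, -y + 4·z + 4], [1, 4·y, -3], [3·z, 1, 3·x]].
At the point, J = [[0.0000, -2.5000, 13.0000], [1.0000, 4.0000, -3.0000], [7.5000, 1.0000, 4.5000]] (det J = -309.5000).
Solving J·Δ = −F gives Δ = (-0.7145, 0.8829, -1.0610).
Then the next iterate is (x, y, z)₁ = (0.7855, 1.8829, 1.4390).

(0.7855, 1.8829, 1.4390)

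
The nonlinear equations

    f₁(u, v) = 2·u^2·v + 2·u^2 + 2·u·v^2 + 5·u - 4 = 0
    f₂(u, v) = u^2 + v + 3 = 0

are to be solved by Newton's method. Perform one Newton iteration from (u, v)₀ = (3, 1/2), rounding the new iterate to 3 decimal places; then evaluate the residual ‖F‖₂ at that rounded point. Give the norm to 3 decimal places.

6.514

At (3, 1/2): F = (39.500, 12.500).
Jacobian J = [[4·u·v + 4·u + 2·v^2 + 5, 2·u^2 + 4·u·v], [2·u, 1]].
At the point, J = [[23.500, 24.000], [6.000, 1.000]] (det J = -120.500).
Solving J·Δ = −F gives Δ = (-2.162, 0.471).
Then the next iterate is (u, v)₁ = (0.838, 0.971).
Re-evaluating at (0.838, 0.971): F = (4.53845, 4.67324), so ‖F‖₂ = 6.514.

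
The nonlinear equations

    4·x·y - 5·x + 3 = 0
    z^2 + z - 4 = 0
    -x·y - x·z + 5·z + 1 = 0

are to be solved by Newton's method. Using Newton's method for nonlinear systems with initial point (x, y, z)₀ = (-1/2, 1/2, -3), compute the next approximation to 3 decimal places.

(6.314, -7.471, -2.600)

At (-1/2, 1/2, -3): F = (4.500, 2.000, -15.250).
Jacobian J = [[4·y - 5, 4·x, 0], [0, 0, 2·z + 1], [-y - z, -x, -x + 5]].
At the point, J = [[-3.000, -2.000, 0.000], [0.000, 0.000, -5.000], [2.500, 0.500, 5.500]] (det J = 17.500).
Solving J·Δ = −F gives Δ = (6.814, -7.971, 0.400).
Then the next iterate is (x, y, z)₁ = (6.314, -7.471, -2.600).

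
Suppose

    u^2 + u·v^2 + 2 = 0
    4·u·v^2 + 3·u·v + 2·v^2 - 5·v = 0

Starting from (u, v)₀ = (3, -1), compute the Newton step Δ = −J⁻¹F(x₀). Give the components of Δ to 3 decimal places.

At (3, -1): F = (14.000, 10.000).
Jacobian J = [[2·u + v^2, 2·u·v], [4·v^2 + 3·v, 8·u·v + 3·u + 4·v - 5]].
At the point, J = [[7.000, -6.000], [1.000, -24.000]] (det J = -162.000).
Solving J·Δ = −F gives Δ = (-1.704, 0.346).

(-1.704, 0.346)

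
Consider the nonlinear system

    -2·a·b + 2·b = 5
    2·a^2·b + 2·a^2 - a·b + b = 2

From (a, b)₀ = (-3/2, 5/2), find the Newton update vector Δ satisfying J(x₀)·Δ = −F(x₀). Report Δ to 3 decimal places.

At (-3/2, 5/2): F = (7.500, 20.000).
Jacobian J = [[-2·b, -2·a + 2], [4·a·b + 4·a - b, 2·a^2 - a + 1]].
At the point, J = [[-5.000, 5.000], [-23.500, 7.000]] (det J = 82.500).
Solving J·Δ = −F gives Δ = (0.576, -0.924).

(0.576, -0.924)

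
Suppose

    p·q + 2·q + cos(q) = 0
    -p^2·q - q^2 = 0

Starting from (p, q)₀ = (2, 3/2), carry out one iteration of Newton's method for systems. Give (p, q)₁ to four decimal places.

At (2, 3/2): F = (6.070737, -8.2500).
Jacobian J = [[q, p - sin(q) + 2], [-2·p·q, -p^2 - 2·q]].
At the point, J = [[1.5000, 3.002505], [-6.0000, -7.0000]] (det J = 7.515030).
Solving J·Δ = −F gives Δ = (2.3585, -3.2002).
Then the next iterate is (p, q)₁ = (4.3585, -1.7002).

(4.3585, -1.7002)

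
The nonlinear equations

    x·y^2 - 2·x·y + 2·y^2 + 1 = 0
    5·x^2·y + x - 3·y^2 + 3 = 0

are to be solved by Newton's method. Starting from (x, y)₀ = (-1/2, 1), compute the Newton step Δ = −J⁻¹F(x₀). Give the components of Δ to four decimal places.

At (-1/2, 1): F = (3.5000, 0.7500).
Jacobian J = [[y^2 - 2·y, 2·x·y - 2·x + 4·y], [10·x·y + 1, 5·x^2 - 6·y]].
At the point, J = [[-1.0000, 4.0000], [-4.0000, -4.7500]] (det J = 20.7500).
Solving J·Δ = −F gives Δ = (0.9458, -0.6386).

(0.9458, -0.6386)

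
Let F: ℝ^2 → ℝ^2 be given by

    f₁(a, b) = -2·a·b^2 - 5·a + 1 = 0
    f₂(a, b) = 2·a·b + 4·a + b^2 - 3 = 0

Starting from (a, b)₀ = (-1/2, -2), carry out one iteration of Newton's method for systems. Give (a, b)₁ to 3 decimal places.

(0.015, -1.800)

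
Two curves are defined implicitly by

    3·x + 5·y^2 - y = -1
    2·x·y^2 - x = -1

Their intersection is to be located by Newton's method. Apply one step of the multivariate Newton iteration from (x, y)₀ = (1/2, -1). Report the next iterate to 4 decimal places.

(0.6000, -0.2000)

At (1/2, -1): F = (8.5000, 1.5000).
Jacobian J = [[3, 10·y - 1], [2·y^2 - 1, 4·x·y]].
At the point, J = [[3.0000, -11.0000], [1.0000, -2.0000]] (det J = 5.0000).
Solving J·Δ = −F gives Δ = (0.1000, 0.8000).
Then the next iterate is (x, y)₁ = (0.6000, -0.2000).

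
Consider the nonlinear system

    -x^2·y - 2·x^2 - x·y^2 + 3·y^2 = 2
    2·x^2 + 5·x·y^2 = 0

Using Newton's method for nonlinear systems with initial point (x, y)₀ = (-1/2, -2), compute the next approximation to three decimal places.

(-0.429, -1.178)

At (-1/2, -2): F = (12.000, -9.500).
Jacobian J = [[-2·x·y - 4·x - y^2, -x^2 - 2·x·y + 6·y], [4·x + 5·y^2, 10·x·y]].
At the point, J = [[-4.000, -14.250], [18.000, 10.000]] (det J = 216.500).
Solving J·Δ = −F gives Δ = (0.071, 0.822).
Then the next iterate is (x, y)₁ = (-0.429, -1.178).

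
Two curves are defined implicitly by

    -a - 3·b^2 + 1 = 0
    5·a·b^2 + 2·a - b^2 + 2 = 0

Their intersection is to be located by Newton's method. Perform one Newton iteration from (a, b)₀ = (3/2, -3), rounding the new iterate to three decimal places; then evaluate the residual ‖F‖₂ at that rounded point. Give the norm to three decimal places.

At (3/2, -3): F = (-27.500, 63.500).
Jacobian J = [[-1, -6·b], [5·b^2 + 2, 10·a·b - 2·b]].
At the point, J = [[-1.000, 18.000], [47.000, -39.000]] (det J = -807.000).
Solving J·Δ = −F gives Δ = (-0.087, 1.523).
Then the next iterate is (a, b)₁ = (1.413, -1.477).
Re-evaluating at (1.413, -1.477): F = (-6.95759, 18.05697), so ‖F‖₂ = 19.351.

19.351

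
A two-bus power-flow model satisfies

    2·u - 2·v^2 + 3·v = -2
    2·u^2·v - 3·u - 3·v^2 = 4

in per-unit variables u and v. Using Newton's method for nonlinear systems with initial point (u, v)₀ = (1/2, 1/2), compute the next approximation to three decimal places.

(-0.833, -0.833)

At (1/2, 1/2): F = (4.000, -6.000).
Jacobian J = [[2, -4·v + 3], [4·u·v - 3, 2·u^2 - 6·v]].
At the point, J = [[2.000, 1.000], [-2.000, -2.500]] (det J = -3.000).
Solving J·Δ = −F gives Δ = (-1.333, -1.333).
Then the next iterate is (u, v)₁ = (-0.833, -0.833).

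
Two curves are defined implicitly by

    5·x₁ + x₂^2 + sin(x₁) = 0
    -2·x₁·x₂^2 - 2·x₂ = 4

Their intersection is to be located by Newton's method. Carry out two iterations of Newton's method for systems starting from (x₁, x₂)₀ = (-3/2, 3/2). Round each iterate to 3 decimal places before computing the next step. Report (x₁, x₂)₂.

At (-3/2, 3/2): F = (-6.24749, -0.250).
Jacobian J = [[cos(x₁) + 5, 2·x₂], [-2·x₂^2, -4·x₁·x₂ - 2]].
At the point, J = [[5.07074, 3.000], [-4.500, 7.000]] (det J = 48.99516).
Solving J·Δ = −F gives Δ = (0.877, 0.600).
Then the next iterate is (x₁, x₂)₁ = (-0.623, 2.100).
Round to (-0.623, 2.100) and repeat: F = (0.71153, -2.70514), J = [[5.81213, 4.200], [-8.820, 3.23320]].
Δ = (-0.245, 0.169), so (x₁, x₂)₂ = (-0.868, 2.269).

(-0.868, 2.269)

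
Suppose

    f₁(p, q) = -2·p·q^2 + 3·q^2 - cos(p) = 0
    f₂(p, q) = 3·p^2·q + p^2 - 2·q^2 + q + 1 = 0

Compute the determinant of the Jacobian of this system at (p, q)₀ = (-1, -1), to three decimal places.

17.268

J = [[-2·q^2 + sin(p), -4·p·q + 6·q], [6·p·q + 2·p, 3·p^2 - 4·q + 1]].
At the point, J = [[-2.84147, -10.000], [4.000, 8.000]].
det J = 17.268.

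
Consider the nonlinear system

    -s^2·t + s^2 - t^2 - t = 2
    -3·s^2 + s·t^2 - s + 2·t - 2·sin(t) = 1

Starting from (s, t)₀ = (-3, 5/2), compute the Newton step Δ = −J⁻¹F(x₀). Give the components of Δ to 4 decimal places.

At (-3, 5/2): F = (-24.2500, -39.946944).
Jacobian J = [[-2·s·t + 2·s, -s^2 - 2·t - 1], [-6·s + t^2 - 1, 2·s·t - 2·cos(t) + 2]].
At the point, J = [[9.0000, -15.0000], [23.2500, -11.397713]] (det J = 246.170585).
Solving J·Δ = −F gives Δ = (1.3113, -0.8299).

(1.3113, -0.8299)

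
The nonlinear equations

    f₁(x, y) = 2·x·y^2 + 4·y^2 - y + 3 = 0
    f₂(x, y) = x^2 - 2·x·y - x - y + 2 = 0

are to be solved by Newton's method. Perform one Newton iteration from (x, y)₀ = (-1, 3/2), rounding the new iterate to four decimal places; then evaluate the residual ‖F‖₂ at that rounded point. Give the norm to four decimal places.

4.3354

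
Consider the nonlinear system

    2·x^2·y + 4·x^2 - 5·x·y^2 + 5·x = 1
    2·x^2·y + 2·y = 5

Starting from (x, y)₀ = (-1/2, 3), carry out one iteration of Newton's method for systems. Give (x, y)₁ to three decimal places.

At (-1/2, 3): F = (21.500, 2.500).
Jacobian J = [[4·x·y + 8·x - 5·y^2 + 5, 2·x^2 - 10·x·y], [4·x·y, 2·x^2 + 2]].
At the point, J = [[-50.000, 15.500], [-6.000, 2.500]] (det J = -32.000).
Solving J·Δ = −F gives Δ = (0.469, 0.125).
Then the next iterate is (x, y)₁ = (-0.031, 3.125).

(-0.031, 3.125)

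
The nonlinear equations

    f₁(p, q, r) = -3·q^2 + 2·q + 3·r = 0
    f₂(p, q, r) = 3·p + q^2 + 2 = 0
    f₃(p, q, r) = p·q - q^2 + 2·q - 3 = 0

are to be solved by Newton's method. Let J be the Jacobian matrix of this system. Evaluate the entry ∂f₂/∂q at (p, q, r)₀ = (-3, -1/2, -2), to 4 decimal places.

-1.0000

∂f₂/∂q = 2·q.
At (-3, -1/2, -2) this is -1.0000.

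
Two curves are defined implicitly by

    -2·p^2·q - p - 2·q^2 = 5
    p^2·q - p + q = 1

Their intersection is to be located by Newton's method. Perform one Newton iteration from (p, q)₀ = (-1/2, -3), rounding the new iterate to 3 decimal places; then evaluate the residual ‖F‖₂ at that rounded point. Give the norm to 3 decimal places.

At (-1/2, -3): F = (-21.000, -4.250).
Jacobian J = [[-4·p·q - 1, -2·p^2 - 4·q], [2·p·q - 1, p^2 + 1]].
At the point, J = [[-7.000, 11.500], [2.000, 1.250]] (det J = -31.750).
Solving J·Δ = −F gives Δ = (0.713, 2.260).
Then the next iterate is (p, q)₁ = (0.213, -0.740).
Re-evaluating at (0.213, -0.740): F = (-6.24105, -1.98657), so ‖F‖₂ = 6.550.

6.550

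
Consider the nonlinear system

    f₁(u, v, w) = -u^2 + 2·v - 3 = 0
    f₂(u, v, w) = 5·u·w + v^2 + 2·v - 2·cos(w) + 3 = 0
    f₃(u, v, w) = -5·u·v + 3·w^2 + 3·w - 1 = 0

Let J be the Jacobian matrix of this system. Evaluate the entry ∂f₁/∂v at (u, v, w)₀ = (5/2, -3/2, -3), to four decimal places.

2.0000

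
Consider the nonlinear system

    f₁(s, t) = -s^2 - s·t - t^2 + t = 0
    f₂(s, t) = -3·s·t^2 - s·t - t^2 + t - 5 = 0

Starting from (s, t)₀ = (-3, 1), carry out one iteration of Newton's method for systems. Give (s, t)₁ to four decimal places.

At (-3, 1): F = (-6.0000, 7.0000).
Jacobian J = [[-2·s - t, -s - 2·t + 1], [-3·t^2 - t, -6·s·t - s - 2·t + 1]].
At the point, J = [[5.0000, 2.0000], [-4.0000, 20.0000]] (det J = 108.0000).
Solving J·Δ = −F gives Δ = (1.2407, -0.1019).
Then the next iterate is (s, t)₁ = (-1.7593, 0.8981).

(-1.7593, 0.8981)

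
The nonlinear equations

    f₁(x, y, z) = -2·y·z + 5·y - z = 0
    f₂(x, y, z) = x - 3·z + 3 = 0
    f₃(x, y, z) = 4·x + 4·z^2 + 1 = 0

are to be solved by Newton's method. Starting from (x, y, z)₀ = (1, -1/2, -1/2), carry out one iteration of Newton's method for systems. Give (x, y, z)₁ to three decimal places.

(1.500, -0.083, 1.500)

At (1, -1/2, -1/2): F = (-2.500, 5.500, 6.000).
Jacobian J = [[0, -2·z + 5, -2·y - 1], [1, 0, -3], [4, 0, 8·z]].
At the point, J = [[0.000, 6.000, 0.000], [1.000, 0.000, -3.000], [4.000, 0.000, -4.000]] (det J = -48.000).
Solving J·Δ = −F gives Δ = (0.500, 0.417, 2.000).
Then the next iterate is (x, y, z)₁ = (1.500, -0.083, 1.500).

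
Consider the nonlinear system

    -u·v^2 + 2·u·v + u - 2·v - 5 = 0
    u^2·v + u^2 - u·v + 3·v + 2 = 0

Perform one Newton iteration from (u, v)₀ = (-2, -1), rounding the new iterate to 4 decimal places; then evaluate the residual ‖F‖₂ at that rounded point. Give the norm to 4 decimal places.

13.3833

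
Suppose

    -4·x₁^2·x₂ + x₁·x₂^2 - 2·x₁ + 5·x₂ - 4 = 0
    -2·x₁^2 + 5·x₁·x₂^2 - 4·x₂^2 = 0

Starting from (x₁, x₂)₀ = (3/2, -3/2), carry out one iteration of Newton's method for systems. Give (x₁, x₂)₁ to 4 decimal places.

(1.5255, -1.1658)

At (3/2, -3/2): F = (2.3750, 3.3750).
Jacobian J = [[-8·x₁·x₂ + x₂^2 - 2, -4·x₁^2 + 2·x₁·x₂ + 5], [-4·x₁ + 5·x₂^2, 10·x₁·x₂ - 8·x₂]].
At the point, J = [[18.2500, -8.5000], [5.2500, -10.5000]] (det J = -147.0000).
Solving J·Δ = −F gives Δ = (0.0255, 0.3342).
Then the next iterate is (x₁, x₂)₁ = (1.5255, -1.1658).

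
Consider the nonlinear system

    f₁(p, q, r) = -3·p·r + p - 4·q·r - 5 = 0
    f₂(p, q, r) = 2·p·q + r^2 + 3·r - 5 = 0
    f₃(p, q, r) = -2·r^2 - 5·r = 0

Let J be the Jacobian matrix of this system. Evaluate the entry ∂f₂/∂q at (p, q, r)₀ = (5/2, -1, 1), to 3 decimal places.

∂f₂/∂q = 2·p.
At (5/2, -1, 1) this is 5.000.

5.000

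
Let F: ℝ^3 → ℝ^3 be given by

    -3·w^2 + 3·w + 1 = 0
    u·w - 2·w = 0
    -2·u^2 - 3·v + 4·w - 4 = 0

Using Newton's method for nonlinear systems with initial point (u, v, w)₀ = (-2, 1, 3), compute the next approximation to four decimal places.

At (-2, 1, 3): F = (-17.0000, -12.0000, -3.0000).
Jacobian J = [[0, 0, -6·w + 3], [w, 0, u - 2], [-4·u, -3, 4]].
At the point, J = [[0.0000, 0.0000, -15.0000], [3.0000, 0.0000, -4.0000], [8.0000, -3.0000, 4.0000]] (det J = 135.0000).
Solving J·Δ = −F gives Δ = (2.4889, 4.1259, -1.1333).
Then the next iterate is (u, v, w)₁ = (0.4889, 5.1259, 1.8667).

(0.4889, 5.1259, 1.8667)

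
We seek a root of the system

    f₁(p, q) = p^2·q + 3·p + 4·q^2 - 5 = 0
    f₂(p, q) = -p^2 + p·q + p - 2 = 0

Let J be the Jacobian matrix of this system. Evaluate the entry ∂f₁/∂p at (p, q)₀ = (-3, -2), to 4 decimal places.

15.0000

∂f₁/∂p = 2·p·q + 3.
At (-3, -2) this is 15.0000.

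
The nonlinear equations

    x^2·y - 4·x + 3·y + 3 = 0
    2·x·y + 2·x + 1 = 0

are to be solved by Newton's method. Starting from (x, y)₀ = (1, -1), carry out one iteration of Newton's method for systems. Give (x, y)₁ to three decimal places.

At (1, -1): F = (-5.000, 1.000).
Jacobian J = [[2·x·y - 4, x^2 + 3], [2·y + 2, 2·x]].
At the point, J = [[-6.000, 4.000], [0.000, 2.000]] (det J = -12.000).
Solving J·Δ = −F gives Δ = (-1.167, -0.500).
Then the next iterate is (x, y)₁ = (-0.167, -1.500).

(-0.167, -1.500)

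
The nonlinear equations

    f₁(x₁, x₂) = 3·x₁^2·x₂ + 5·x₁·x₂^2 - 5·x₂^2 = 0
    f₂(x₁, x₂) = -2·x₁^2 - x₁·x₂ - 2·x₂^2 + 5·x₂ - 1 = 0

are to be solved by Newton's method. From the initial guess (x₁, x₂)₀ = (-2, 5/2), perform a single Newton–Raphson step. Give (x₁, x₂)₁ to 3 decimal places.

(-1.823, 1.492)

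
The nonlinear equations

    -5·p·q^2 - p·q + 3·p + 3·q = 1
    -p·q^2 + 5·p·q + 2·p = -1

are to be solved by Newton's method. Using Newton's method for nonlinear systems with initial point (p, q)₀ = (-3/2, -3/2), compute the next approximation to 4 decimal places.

(1.4359, -2.3440)

At (-3/2, -3/2): F = (4.6250, 12.6250).
Jacobian J = [[-5·q^2 - q + 3, -10·p·q - p + 3], [-q^2 + 5·q + 2, -2·p·q + 5·p]].
At the point, J = [[-6.7500, -18.0000], [-7.7500, -12.0000]] (det J = -58.5000).
Solving J·Δ = −F gives Δ = (2.9359, -0.8440).
Then the next iterate is (p, q)₁ = (1.4359, -2.3440).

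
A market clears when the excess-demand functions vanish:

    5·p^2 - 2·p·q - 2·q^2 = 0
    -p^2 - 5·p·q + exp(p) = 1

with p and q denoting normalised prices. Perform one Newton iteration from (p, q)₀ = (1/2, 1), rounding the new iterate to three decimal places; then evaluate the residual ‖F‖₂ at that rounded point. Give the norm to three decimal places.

0.667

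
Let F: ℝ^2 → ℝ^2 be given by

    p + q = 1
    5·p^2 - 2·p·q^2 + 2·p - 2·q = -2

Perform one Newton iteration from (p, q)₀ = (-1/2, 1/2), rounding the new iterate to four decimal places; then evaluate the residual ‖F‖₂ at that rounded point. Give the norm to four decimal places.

0.2640

At (-1/2, 1/2): F = (-1.0000, 1.5000).
Jacobian J = [[1, 1], [10·p - 2·q^2 + 2, -4·p·q - 2]].
At the point, J = [[1.0000, 1.0000], [-3.5000, -1.0000]] (det J = 2.5000).
Solving J·Δ = −F gives Δ = (0.2000, 0.8000).
Then the next iterate is (p, q)₁ = (-0.3000, 1.3000).
Re-evaluating at (-0.3000, 1.3000): F = (0.0000, 0.2640), so ‖F‖₂ = 0.2640.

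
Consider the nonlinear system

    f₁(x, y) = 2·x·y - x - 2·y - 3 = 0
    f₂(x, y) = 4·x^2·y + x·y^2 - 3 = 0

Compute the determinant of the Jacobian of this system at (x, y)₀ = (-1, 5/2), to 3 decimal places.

-59.000

J = [[2·y - 1, 2·x - 2], [8·x·y + y^2, 4·x^2 + 2·x·y]].
At the point, J = [[4.000, -4.000], [-13.750, -1.000]].
det J = -59.000.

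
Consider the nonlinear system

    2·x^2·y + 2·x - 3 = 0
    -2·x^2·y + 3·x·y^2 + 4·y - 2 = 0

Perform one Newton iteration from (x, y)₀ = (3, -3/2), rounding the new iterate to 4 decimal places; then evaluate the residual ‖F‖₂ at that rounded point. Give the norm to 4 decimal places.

At (3, -3/2): F = (-24.0000, 39.2500).
Jacobian J = [[4·x·y + 2, 2·x^2], [-4·x·y + 3·y^2, -2·x^2 + 6·x·y + 4]].
At the point, J = [[-16.0000, 18.0000], [24.7500, -41.0000]] (det J = 210.5000).
Solving J·Δ = −F gives Δ = (-1.3183, 0.1615).
Then the next iterate is (x, y)₁ = (1.6817, -1.3385).
Re-evaluating at (1.6817, -1.3385): F = (-7.207464, 9.255575), so ‖F‖₂ = 11.7309.

11.7309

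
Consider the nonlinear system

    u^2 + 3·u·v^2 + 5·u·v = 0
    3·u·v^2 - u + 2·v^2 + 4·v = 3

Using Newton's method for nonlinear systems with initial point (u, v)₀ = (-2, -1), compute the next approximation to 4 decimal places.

(-0.5000, -0.5000)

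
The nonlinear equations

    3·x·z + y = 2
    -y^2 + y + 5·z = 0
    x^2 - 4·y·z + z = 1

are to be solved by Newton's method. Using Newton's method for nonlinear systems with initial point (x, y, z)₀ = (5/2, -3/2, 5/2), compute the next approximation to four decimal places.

(2.7103, -0.7595, 0.1576)

At (5/2, -3/2, 5/2): F = (15.2500, 8.7500, 22.7500).
Jacobian J = [[3·z, 1, 3·x], [0, -2·y + 1, 5], [2·x, -4·z, -4·y + 1]].
At the point, J = [[7.5000, 1.0000, 7.5000], [0.0000, 4.0000, 5.0000], [5.0000, -10.0000, 7.0000]] (det J = 460.0000).
Solving J·Δ = −F gives Δ = (0.2103, 0.7405, -2.3424).
Then the next iterate is (x, y, z)₁ = (2.7103, -0.7595, 0.1576).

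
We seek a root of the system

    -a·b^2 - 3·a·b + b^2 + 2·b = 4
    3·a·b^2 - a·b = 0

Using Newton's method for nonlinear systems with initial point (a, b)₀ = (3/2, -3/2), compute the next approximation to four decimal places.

At (3/2, -3/2): F = (-1.3750, 12.3750).
Jacobian J = [[-b^2 - 3·b, -2·a·b - 3·a + 2·b + 2], [3·b^2 - b, 6·a·b - a]].
At the point, J = [[2.2500, -1.0000], [8.2500, -15.0000]] (det J = -25.5000).
Solving J·Δ = −F gives Δ = (1.2941, 1.5368).
Then the next iterate is (a, b)₁ = (2.7941, 0.0368).

(2.7941, 0.0368)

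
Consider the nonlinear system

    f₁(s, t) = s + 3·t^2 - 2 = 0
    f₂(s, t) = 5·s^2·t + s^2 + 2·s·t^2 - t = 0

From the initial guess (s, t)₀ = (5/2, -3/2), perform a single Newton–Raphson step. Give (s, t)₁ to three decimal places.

(1.907, -0.760)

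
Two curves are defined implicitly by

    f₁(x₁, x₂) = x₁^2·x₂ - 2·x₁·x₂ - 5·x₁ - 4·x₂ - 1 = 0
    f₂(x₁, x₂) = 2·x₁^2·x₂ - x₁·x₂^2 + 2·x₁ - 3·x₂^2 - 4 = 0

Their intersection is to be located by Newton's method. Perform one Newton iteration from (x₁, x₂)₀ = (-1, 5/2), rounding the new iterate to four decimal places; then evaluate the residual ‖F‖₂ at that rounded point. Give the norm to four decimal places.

At (-1, 5/2): F = (1.5000, -13.5000).
Jacobian J = [[2·x₁·x₂ - 2·x₂ - 5, x₁^2 - 2·x₁ - 4], [4·x₁·x₂ - x₂^2 + 2, 2·x₁^2 - 2·x₁·x₂ - 6·x₂]].
At the point, J = [[-15.0000, -1.0000], [-14.2500, -8.0000]] (det J = 105.7500).
Solving J·Δ = −F gives Δ = (0.2411, -2.1170).
Then the next iterate is (x₁, x₂)₁ = (-0.7589, 0.3830).
Re-evaluating at (-0.7589, 0.3830): F = (2.064398, -5.405383), so ‖F‖₂ = 5.7862.

5.7862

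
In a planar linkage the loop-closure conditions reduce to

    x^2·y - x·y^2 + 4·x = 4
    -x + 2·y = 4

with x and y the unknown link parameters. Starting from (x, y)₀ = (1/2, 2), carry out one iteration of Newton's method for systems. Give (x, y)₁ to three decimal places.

(4.000, 4.000)

At (1/2, 2): F = (-3.500, -0.500).
Jacobian J = [[2·x·y - y^2 + 4, x^2 - 2·x·y], [-1, 2]].
At the point, J = [[2.000, -1.750], [-1.000, 2.000]] (det J = 2.250).
Solving J·Δ = −F gives Δ = (3.500, 2.000).
Then the next iterate is (x, y)₁ = (4.000, 4.000).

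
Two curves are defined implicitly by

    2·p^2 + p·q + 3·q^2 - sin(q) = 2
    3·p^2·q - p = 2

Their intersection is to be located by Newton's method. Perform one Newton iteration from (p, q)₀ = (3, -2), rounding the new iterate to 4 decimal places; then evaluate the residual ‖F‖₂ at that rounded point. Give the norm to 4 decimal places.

306.1989

At (3, -2): F = (22.909297, -59.0000).
Jacobian J = [[4·p + q, p + 6·q - cos(q)], [6·p·q - 1, 3·p^2]].
At the point, J = [[10.0000, -8.583853], [-37.0000, 27.0000]] (det J = -47.602567).
Solving J·Δ = −F gives Δ = (2.3550, 5.4124).
Then the next iterate is (p, q)₁ = (5.3550, 3.4124).
Re-evaluating at (5.3550, 3.4124): F = (108.826383, 286.207203), so ‖F‖₂ = 306.1989.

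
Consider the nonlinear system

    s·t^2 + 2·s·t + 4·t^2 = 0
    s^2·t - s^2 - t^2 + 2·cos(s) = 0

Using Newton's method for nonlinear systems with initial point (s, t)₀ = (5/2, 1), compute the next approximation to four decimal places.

At (5/2, 1): F = (11.5000, -2.602287).
Jacobian J = [[t^2 + 2·t, 2·s·t + 2·s + 8·t], [2·s·t - 2·s - 2·sin(s), s^2 - 2·t]].
At the point, J = [[3.0000, 18.0000], [-1.196944, 4.2500]] (det J = 34.294997).
Solving J·Δ = −F gives Δ = (-2.7910, -0.1737).
Then the next iterate is (s, t)₁ = (-0.2910, 0.8263).

(-0.2910, 0.8263)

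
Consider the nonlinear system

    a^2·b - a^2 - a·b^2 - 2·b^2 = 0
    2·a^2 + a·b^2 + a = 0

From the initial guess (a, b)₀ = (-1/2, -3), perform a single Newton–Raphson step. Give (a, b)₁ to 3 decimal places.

(-0.521, -1.444)

At (-1/2, -3): F = (-14.500, -4.500).
Jacobian J = [[2·a·b - 2·a - b^2, a^2 - 2·a·b - 4·b], [4·a + b^2 + 1, 2·a·b]].
At the point, J = [[-5.000, 9.250], [8.000, 3.000]] (det J = -89.000).
Solving J·Δ = −F gives Δ = (-0.021, 1.556).
Then the next iterate is (a, b)₁ = (-0.521, -1.444).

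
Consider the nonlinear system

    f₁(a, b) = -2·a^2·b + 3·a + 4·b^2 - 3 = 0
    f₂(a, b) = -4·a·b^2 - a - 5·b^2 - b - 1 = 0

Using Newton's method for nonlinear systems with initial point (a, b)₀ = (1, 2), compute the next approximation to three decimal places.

(0.726, 1.045)

At (1, 2): F = (12.000, -40.000).
Jacobian J = [[-4·a·b + 3, -2·a^2 + 8·b], [-4·b^2 - 1, -8·a·b - 10·b - 1]].
At the point, J = [[-5.000, 14.000], [-17.000, -37.000]] (det J = 423.000).
Solving J·Δ = −F gives Δ = (-0.274, -0.955).
Then the next iterate is (a, b)₁ = (0.726, 1.045).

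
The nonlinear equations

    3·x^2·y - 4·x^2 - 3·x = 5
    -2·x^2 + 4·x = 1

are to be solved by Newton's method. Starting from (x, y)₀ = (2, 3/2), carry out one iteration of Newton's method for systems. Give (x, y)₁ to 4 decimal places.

(1.7500, 2.2292)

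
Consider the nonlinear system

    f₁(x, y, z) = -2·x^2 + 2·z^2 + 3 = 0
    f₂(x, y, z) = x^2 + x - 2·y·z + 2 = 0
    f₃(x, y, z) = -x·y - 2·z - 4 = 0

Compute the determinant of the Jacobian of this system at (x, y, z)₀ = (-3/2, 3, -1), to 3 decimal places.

J = [[-4·x, 0, 4·z], [2·x + 1, -2·z, -2·y], [-y, -x, -2]].
At the point, J = [[6.000, 0.000, -4.000], [-2.000, 2.000, -6.000], [-3.000, 1.500, -2.000]].
det J = 18.000.

18.000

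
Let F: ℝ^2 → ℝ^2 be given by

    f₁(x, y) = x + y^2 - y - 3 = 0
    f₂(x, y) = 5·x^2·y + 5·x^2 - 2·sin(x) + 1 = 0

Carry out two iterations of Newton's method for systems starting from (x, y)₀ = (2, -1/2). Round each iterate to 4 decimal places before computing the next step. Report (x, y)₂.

(1.4122, -0.8576)

At (2, -1/2): F = (-0.2500, 9.181405).
Jacobian J = [[1, 2·y - 1], [10·x·y + 10·x - 2·cos(x), 5·x^2]].
At the point, J = [[1.0000, -2.0000], [10.832294, 20.0000]] (det J = 41.664587).
Solving J·Δ = −F gives Δ = (-0.3207, -0.2854).
Then the next iterate is (x, y)₁ = (1.6793, -0.7854).
Round to (1.6793, -0.7854) and repeat: F = (0.081553, 2.037674), J = [[1.0000, -2.5708], [3.820360, 14.100242]].
Δ = (-0.2671, -0.0722), so (x, y)₂ = (1.4122, -0.8576).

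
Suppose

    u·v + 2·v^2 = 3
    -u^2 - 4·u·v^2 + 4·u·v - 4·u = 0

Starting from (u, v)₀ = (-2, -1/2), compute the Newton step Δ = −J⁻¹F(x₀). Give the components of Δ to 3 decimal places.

(16.000, -2.375)

At (-2, -1/2): F = (-1.500, 10.000).
Jacobian J = [[v, u + 4·v], [-2·u - 4·v^2 + 4·v - 4, -8·u·v + 4·u]].
At the point, J = [[-0.500, -4.000], [-3.000, -16.000]] (det J = -4.000).
Solving J·Δ = −F gives Δ = (16.000, -2.375).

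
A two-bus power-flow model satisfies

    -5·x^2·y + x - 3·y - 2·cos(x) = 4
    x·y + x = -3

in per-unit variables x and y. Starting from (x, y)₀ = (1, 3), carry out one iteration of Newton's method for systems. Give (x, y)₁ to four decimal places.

At (1, 3): F = (-28.080605, 7.0000).
Jacobian J = [[-10·x·y + 2·sin(x) + 1, -5·x^2 - 3], [y + 1, x]].
At the point, J = [[-27.317058, -8.0000], [4.0000, 1.0000]] (det J = 4.682942).
Solving J·Δ = −F gives Δ = (-5.9619, 16.8477).
Then the next iterate is (x, y)₁ = (-4.9619, 19.8477).

(-4.9619, 19.8477)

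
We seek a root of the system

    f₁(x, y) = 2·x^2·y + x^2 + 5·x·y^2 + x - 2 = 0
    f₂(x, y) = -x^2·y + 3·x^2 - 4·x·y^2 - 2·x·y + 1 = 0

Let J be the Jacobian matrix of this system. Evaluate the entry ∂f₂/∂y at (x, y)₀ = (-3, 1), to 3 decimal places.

21.000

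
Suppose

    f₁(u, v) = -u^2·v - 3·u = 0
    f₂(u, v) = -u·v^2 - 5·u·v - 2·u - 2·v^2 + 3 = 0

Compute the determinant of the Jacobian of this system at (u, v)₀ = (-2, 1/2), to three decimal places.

-29.000

J = [[-2·u·v - 3, -u^2], [-v^2 - 5·v - 2, -2·u·v - 5·u - 4·v]].
At the point, J = [[-1.000, -4.000], [-4.750, 10.000]].
det J = -29.000.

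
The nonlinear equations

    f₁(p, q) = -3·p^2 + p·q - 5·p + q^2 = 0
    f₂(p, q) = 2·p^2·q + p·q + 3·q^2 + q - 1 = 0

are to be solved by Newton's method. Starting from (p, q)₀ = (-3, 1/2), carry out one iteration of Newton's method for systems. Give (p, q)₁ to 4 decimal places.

(-2.0377, 0.3707)

At (-3, 1/2): F = (-13.2500, 7.7500).
Jacobian J = [[-6·p + q - 5, p + 2·q], [4·p·q + q, 2·p^2 + p + 6·q + 1]].
At the point, J = [[13.5000, -2.0000], [-5.5000, 19.0000]] (det J = 245.5000).
Solving J·Δ = −F gives Δ = (0.9623, -0.1293).
Then the next iterate is (p, q)₁ = (-2.0377, 0.3707).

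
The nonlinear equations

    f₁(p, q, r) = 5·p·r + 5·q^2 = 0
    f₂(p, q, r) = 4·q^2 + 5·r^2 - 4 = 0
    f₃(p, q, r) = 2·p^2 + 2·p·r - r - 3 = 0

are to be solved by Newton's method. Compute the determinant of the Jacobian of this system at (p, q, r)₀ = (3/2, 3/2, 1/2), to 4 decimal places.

-45.0000

J = [[5·r, 10·q, 5·p], [0, 8·q, 10·r], [4·p + 2·r, 0, 2·p - 1]].
At the point, J = [[2.5000, 15.0000, 7.5000], [0.0000, 12.0000, 5.0000], [7.0000, 0.0000, 2.0000]].
det J = -45.0000.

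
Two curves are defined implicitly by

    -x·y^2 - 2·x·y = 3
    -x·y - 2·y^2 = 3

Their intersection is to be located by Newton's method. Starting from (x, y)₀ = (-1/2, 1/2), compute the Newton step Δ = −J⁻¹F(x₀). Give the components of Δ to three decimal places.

(-3.214, -1.095)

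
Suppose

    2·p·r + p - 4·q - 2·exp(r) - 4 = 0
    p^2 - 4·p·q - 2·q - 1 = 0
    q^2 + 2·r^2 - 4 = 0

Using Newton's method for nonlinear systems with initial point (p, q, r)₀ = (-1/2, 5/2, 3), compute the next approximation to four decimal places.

At (-1/2, 5/2, 3): F = (-57.671074, -0.7500, 20.2500).
Jacobian J = [[2·r + 1, -4, 2·p - 2·exp(r)], [2·p - 4·q, -4·p - 2, 0], [0, 2·q, 4·r]].
At the point, J = [[7.0000, -4.0000, -41.171074], [-11.0000, 0.0000, 0.0000], [0.0000, 5.0000, 12.0000]] (det J = 1736.409062).
Solving J·Δ = −F gives Δ = (-0.0682, -0.8611, -1.3287).
Then the next iterate is (p, q, r)₁ = (-0.5682, 1.6389, 1.6713).

(-0.5682, 1.6389, 1.6713)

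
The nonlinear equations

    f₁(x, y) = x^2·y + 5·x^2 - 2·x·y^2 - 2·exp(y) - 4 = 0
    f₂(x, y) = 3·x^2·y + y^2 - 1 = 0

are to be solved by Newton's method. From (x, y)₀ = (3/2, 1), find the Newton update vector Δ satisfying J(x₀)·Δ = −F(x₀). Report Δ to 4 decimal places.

(-0.3203, -0.4420)

At (3/2, 1): F = (1.063436, 6.7500).
Jacobian J = [[2·x·y + 10·x - 2·y^2, x^2 - 4·x·y - 2·exp(y)], [6·x·y, 3·x^2 + 2·y]].
At the point, J = [[16.0000, -9.186564], [9.0000, 8.7500]] (det J = 222.679073).
Solving J·Δ = −F gives Δ = (-0.3203, -0.4420).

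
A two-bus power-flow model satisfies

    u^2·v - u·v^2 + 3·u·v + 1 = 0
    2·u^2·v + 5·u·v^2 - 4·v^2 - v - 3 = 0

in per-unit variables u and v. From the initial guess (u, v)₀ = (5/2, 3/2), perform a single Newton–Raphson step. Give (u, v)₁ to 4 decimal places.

At (5/2, 3/2): F = (16.0000, 33.3750).
Jacobian J = [[2·u·v - v^2 + 3·v, u^2 - 2·u·v + 3·u], [4·u·v + 5·v^2, 2·u^2 + 10·u·v - 8·v - 1]].
At the point, J = [[9.7500, 6.2500], [26.2500, 37.0000]] (det J = 196.6875).
Solving J·Δ = −F gives Δ = (-1.9493, 0.4809).
Then the next iterate is (u, v)₁ = (0.5507, 1.9809).

(0.5507, 1.9809)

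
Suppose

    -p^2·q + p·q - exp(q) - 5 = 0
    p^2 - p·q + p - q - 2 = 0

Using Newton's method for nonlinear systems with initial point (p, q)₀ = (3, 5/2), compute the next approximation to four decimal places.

(2.0235, 1.4014)

At (3, 5/2): F = (-32.182494, 0.0000).
Jacobian J = [[-2·p·q + q, -p^2 + p - exp(q)], [2·p - q + 1, -p - 1]].
At the point, J = [[-12.5000, -18.182494], [4.5000, -4.0000]] (det J = 131.821223).
Solving J·Δ = −F gives Δ = (-0.9765, -1.0986).
Then the next iterate is (p, q)₁ = (2.0235, 1.4014).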